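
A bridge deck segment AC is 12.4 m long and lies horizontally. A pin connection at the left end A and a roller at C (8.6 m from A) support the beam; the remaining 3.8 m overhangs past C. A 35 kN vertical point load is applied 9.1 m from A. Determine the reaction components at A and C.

A_x = 0, A_y = -2.035 kN, C_y = 37.03 kN

Moments about A: C_y·8.6 − 35·9.1 = 0 → C_y = 318.5/8.6 = 37.0349 ≈ 37.03 kN.
ΣF_y = 0: A_y + 37.0349 − 35 = 0 → A_y = -2.035 kN.
ΣF_x = 0: no horizontal applied forces, so A_x = 0.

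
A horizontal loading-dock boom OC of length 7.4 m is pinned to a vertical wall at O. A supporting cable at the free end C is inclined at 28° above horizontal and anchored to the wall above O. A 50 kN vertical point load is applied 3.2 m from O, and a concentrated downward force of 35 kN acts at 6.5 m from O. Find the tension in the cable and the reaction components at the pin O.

ΣM about O: T·sin28°·7.4 − 50·3.2 − 35·6.5 = 0 → T = 387.5/(7.4·0.469472) = 111.54 ≈ 111.5 kN.
ΣF_x = 0: O_x − T·cos28° = 0 → O_x = 111.54 × 0.882948 = 98.48 kN.
ΣF_y = 0: O_y + T·sin28° − 50 − 35 = 0 → O_y = 85 − 111.54 × 0.469472 = 32.64 kN.

T = 111.5 kN, O_x = 98.48 kN, O_y = 32.64 kN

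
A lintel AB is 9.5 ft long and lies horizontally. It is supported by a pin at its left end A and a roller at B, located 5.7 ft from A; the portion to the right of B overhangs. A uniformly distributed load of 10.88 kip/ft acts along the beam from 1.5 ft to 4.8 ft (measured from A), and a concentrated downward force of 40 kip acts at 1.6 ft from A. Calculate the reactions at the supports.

A_x = 0, A_y = 44.83 kip, B_y = 31.07 kip

Resultant of the distributed load: 10.88 × 3.3 = 35.904 kip at 3.15 ft from A.
ΣM about A: B_y·5.7 − (10.88·3.3)·3.15 − 40·1.6 = 0 → B_y = 177.0976/5.7 = 31.0698 ≈ 31.07 kip.
ΣF_y = 0: A_y + 31.0698 − 10.88·3.3 − 40 = 0 → A_y = 44.83 kip.
ΣF_x = 0: no horizontal applied forces, so A_x = 0.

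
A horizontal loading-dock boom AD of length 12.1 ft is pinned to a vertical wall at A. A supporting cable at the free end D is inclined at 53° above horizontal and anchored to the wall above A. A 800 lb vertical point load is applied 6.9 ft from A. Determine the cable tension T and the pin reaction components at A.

ΣM about A: T·sin53°·12.1 − 800·6.9 = 0 → T = 5520/(12.1·0.798636) = 571.222 ≈ 571.2 lb.
ΣF_x = 0: A_x − T·cos53° = 0 → A_x = 571.222 × 0.601815 = 343.8 lb.
ΣF_y = 0: A_y + T·sin53° − 800 = 0 → A_y = 800 − 571.222 × 0.798636 = 343.8 lb.

T = 571.2 lb, A_x = 343.8 lb, A_y = 343.8 lb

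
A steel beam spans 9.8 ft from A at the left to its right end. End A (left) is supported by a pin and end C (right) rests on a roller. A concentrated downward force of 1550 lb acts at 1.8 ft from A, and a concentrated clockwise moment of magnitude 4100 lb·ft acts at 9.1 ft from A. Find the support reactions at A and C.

Taking moments about A: C_y·9.8 − 1550·1.8 − 4100 = 0 → C_y = 6890/9.8 = 703.061 ≈ 703.1 lb.
ΣF_y = 0: A_y + 703.061 − 1550 = 0 → A_y = 846.9 lb.
ΣF_x = 0: no horizontal applied forces, so A_x = 0.

A_x = 0, A_y = 846.9 lb, C_y = 703.1 lb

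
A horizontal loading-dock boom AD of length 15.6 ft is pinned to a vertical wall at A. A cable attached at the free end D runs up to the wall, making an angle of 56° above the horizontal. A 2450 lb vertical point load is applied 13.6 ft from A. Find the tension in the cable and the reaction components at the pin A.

ΣM about A: T·sin56°·15.6 − 2450·13.6 = 0 → T = 33320/(15.6·0.829038) = 2576.36 ≈ 2576 lb.
ΣF_x = 0: A_x − T·cos56° = 0 → A_x = 2576.36 × 0.559193 = 1441 lb.
ΣF_y = 0: A_y + T·sin56° − 2450 = 0 → A_y = 2450 − 2576.36 × 0.829038 = 314.1 lb.

T = 2576 lb, A_x = 1441 lb, A_y = 314.1 lb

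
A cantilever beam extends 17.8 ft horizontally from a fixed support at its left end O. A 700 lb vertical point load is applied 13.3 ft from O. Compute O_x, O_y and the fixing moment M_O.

ΣF_x = 0: O_x = 0.
ΣF_y = 0: O_y − 700 = 0 → O_y = 700.0 lb.
ΣM about O: M_O − 700·13.3 = 0 → M_O = 9310 lb·ft.

O_x = 0, O_y = 700.0 lb, M_O = 9310 lb·ft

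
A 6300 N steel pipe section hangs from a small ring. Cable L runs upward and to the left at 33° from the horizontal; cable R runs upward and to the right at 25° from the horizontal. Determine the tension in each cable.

ΣF_x = 0: −T_L·cos33° + T_R·cos25° = 0 → T_R = 0.925371·T_L.
ΣF_y = 0: T_L·sin33° + T_R·sin25° = 6300.
Substitute: T_L·(0.544639 + 0.925371·0.422618) = 6300 → T_L = 6732.8 ≈ 6733 N.
Then T_R = 0.925371 × 6732.8 = 6230 N.

T_L = 6733 N, T_R = 6230 N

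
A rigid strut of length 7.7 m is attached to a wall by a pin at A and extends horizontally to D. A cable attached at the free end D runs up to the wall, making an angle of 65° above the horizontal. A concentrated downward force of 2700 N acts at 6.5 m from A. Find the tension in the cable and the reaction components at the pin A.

ΣM about A: T·sin65°·7.7 − 2700·6.5 = 0 → T = 17550/(7.7·0.906308) = 2514.84 ≈ 2515 N.
ΣF_x = 0: A_x − T·cos65° = 0 → A_x = 2514.84 × 0.422618 = 1063 N.
ΣF_y = 0: A_y + T·sin65° − 2700 = 0 → A_y = 2700 − 2514.84 × 0.906308 = 420.8 N.

T = 2515 N, A_x = 1063 N, A_y = 420.8 N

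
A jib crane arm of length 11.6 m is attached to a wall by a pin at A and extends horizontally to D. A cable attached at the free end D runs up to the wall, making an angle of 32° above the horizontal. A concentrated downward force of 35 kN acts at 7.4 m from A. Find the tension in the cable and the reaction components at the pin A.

ΣM about A: T·sin32°·11.6 − 35·7.4 = 0 → T = 259/(11.6·0.529919) = 42.134 ≈ 42.13 kN.
ΣF_x = 0: A_x − T·cos32° = 0 → A_x = 42.134 × 0.848048 = 35.73 kN.
ΣF_y = 0: A_y + T·sin32° − 35 = 0 → A_y = 35 − 42.134 × 0.529919 = 12.67 kN.

T = 42.13 kN, A_x = 35.73 kN, A_y = 12.67 kN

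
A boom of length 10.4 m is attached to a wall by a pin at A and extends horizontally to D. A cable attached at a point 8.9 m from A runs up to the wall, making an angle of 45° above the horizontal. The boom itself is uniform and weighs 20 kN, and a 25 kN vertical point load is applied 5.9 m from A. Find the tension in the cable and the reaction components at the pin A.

ΣM about A: T·sin45°·8.9 − 20·5.2 − 25·5.9 = 0 → T = 251.5/(8.9·0.707107) = 39.9634 ≈ 39.96 kN.
ΣF_x = 0: A_x − T·cos45° = 0 → A_x = 39.9634 × 0.707107 = 28.26 kN.
ΣF_y = 0: A_y + T·sin45° − 20 − 25 = 0 → A_y = 45 − 39.9634 × 0.707107 = 16.74 kN.

T = 39.96 kN, A_x = 28.26 kN, A_y = 16.74 kN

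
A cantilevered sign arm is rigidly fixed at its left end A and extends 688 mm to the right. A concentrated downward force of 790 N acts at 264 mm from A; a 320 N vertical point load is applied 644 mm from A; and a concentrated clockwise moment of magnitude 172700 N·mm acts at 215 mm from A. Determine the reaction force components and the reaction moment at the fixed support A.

A_x = 0, A_y = 1110 N, M_A = 587300 N·mm

ΣF_x = 0: A_x = 0.
ΣF_y = 0: A_y − 790 − 320 = 0 → A_y = 1110 N.
ΣM about A: M_A − 790·264 − 320·644 − 172700 = 0 → M_A = 587300 N·mm.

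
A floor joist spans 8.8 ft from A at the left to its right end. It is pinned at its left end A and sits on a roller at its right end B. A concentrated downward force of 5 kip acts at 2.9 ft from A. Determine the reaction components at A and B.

Moments about A: B_y·8.8 − 5·2.9 = 0 → B_y = 14.5/8.8 = 1.64773 ≈ 1.648 kip.
ΣF_y = 0: A_y + 1.64773 − 5 = 0 → A_y = 3.352 kip.
ΣF_x = 0: no horizontal applied forces, so A_x = 0.

A_x = 0, A_y = 3.352 kip, B_y = 1.648 kip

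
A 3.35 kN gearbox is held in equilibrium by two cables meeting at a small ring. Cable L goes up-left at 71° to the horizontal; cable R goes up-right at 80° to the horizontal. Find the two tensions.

T_L = 1.200 kN, T_R = 2.250 kN

ΣF_x = 0: −T_L·cos71° + T_R·cos80° = 0 → T_R = 1.87487·T_L.
ΣF_y = 0: T_L·sin71° + T_R·sin80° = 3.35.
Substitute: T_L·(0.945519 + 1.87487·0.984808) = 3.35 → T_L = 1.1999 ≈ 1.200 kN.
Then T_R = 1.87487 × 1.1999 = 2.250 kN.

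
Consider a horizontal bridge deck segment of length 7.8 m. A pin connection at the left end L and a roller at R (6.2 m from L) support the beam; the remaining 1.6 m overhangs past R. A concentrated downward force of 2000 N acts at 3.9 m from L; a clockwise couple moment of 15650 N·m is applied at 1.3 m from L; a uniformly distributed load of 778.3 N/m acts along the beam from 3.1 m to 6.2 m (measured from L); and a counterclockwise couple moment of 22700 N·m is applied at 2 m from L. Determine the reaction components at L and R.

Resultant of the distributed load: 778.3 × 3.1 = 2412.73 N at 4.65 m from L.
Moments about L: R_y·6.2 − 2000·3.9 − 15650 − (778.3·3.1)·4.65 + 22700 = 0 → R_y = 11969.1945/6.2 = 1930.52 ≈ 1931 N.
ΣF_y = 0: L_y + 1930.52 − 2000 − 778.3·3.1 = 0 → L_y = 2482 N.
ΣF_x = 0: no horizontal applied forces, so L_x = 0.

L_x = 0, L_y = 2482 N, R_y = 1931 N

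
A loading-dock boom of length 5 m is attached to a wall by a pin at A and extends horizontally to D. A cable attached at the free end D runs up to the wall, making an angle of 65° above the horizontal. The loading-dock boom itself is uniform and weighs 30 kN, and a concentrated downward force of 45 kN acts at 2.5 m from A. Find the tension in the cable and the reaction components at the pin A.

T = 41.38 kN, A_x = 17.49 kN, A_y = 37.50 kN

ΣM about A: T·sin65°·5 − 30·2.5 − 45·2.5 = 0 → T = 187.5/(5·0.906308) = 41.3767 ≈ 41.38 kN.
ΣF_x = 0: A_x − T·cos65° = 0 → A_x = 41.3767 × 0.422618 = 17.49 kN.
ΣF_y = 0: A_y + T·sin65° − 30 − 45 = 0 → A_y = 75 − 41.3767 × 0.906308 = 37.50 kN.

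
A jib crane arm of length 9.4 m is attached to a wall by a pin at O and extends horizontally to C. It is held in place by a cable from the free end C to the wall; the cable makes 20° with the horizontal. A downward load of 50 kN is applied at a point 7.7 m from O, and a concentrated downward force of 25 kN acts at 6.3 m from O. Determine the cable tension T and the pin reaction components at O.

ΣM about O: T·sin20°·9.4 − 50·7.7 − 25·6.3 = 0 → T = 542.5/(9.4·0.34202) = 168.741 ≈ 168.7 kN.
ΣF_x = 0: O_x − T·cos20° = 0 → O_x = 168.741 × 0.939693 = 158.6 kN.
ΣF_y = 0: O_y + T·sin20° − 50 − 25 = 0 → O_y = 75 − 168.741 × 0.34202 = 17.29 kN.

T = 168.7 kN, O_x = 158.6 kN, O_y = 17.29 kN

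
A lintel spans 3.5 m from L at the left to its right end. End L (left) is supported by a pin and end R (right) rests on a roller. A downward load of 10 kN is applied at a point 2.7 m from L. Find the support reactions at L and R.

ΣM about L: R_y·3.5 − 10·2.7 = 0 → R_y = 27/3.5 = 7.71429 ≈ 7.714 kN.
ΣF_y = 0: L_y + 7.71429 − 10 = 0 → L_y = 2.286 kN.
ΣF_x = 0: no horizontal applied forces, so L_x = 0.

L_x = 0, L_y = 2.286 kN, R_y = 7.714 kN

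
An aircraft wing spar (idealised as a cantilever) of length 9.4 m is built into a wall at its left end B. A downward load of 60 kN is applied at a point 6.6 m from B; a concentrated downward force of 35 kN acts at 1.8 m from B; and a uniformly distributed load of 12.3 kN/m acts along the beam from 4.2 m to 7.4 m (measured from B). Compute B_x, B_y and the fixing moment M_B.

Resultant of the distributed load: 12.3 × 3.2 = 39.36 kN at 5.8 m from B.
ΣF_x = 0: B_x = 0.
ΣF_y = 0: B_y − 60 − 35 − 12.3·3.2 = 0 → B_y = 134.4 kN.
ΣM about B: M_B − 60·6.6 − 35·1.8 − (12.3·3.2)·5.8 = 0 → M_B = 687.3 kN·m.

B_x = 0, B_y = 134.4 kN, M_B = 687.3 kN·m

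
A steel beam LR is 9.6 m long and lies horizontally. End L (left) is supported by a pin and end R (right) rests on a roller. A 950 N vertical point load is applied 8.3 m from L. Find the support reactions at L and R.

L_x = 0, L_y = 128.6 N, R_y = 821.4 N

ΣM about L: R_y·9.6 − 950·8.3 = 0 → R_y = 7885/9.6 = 821.354 ≈ 821.4 N.
ΣF_y = 0: L_y + 821.354 − 950 = 0 → L_y = 128.6 N.
ΣF_x = 0: no horizontal applied forces, so L_x = 0.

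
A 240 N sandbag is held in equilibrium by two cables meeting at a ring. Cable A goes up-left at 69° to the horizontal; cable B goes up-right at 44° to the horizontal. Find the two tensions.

ΣF_x = 0: −T_A·cos69° + T_B·cos44° = 0 → T_B = 0.49819·T_A.
ΣF_y = 0: T_A·sin69° + T_B·sin44° = 240.
Substitute: T_A·(0.93358 + 0.49819·0.694658) = 240 → T_A = 187.551 ≈ 187.6 N.
Then T_B = 0.49819 × 187.551 = 93.44 N.

T_A = 187.6 N, T_B = 93.44 N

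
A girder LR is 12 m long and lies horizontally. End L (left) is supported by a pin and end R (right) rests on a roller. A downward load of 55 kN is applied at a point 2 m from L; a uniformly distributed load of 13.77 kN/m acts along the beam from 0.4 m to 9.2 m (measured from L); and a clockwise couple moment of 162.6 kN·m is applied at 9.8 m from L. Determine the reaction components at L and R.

L_x = 0, L_y = 105.0 kN, R_y = 71.19 kN

Resultant of the distributed load: 13.77 × 8.8 = 121.176 kN at 4.8 m from L.
Moments about L: R_y·12 − 55·2 − (13.77·8.8)·4.8 − 162.6 = 0 → R_y = 854.2448/12 = 71.1871 ≈ 71.19 kN.
ΣF_y = 0: L_y + 71.1871 − 55 − 13.77·8.8 = 0 → L_y = 105.0 kN.
ΣF_x = 0: no horizontal applied forces, so L_x = 0.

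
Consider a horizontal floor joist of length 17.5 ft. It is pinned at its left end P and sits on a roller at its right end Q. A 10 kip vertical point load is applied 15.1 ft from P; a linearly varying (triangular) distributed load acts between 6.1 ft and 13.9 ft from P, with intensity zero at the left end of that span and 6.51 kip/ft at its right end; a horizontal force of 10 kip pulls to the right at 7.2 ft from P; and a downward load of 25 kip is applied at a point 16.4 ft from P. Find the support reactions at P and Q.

P_x = -10.00 kip, P_y = 11.94 kip, Q_y = 48.45 kip

Resultant of the triangular load: ½ × 6.51 × 7.8 = 25.389 kip, acting at 11.3 ft from P (one-third of the span from the peak).
Moments about P: Q_y·17.5 − 10·15.1 − (½·6.51·7.8)·11.3 − 25·16.4 = 0 → Q_y = 847.8957/17.5 = 48.4512 ≈ 48.45 kip.
ΣF_y = 0: P_y + 48.4512 − 10 − ½·6.51·7.8 − 25 = 0 → P_y = 11.94 kip.
ΣF_x = 0: P_x + 10 = 0 → P_x = -10.00 kip.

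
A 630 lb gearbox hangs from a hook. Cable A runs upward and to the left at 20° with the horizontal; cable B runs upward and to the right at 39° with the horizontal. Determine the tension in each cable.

T_A = 571.2 lb, T_B = 690.7 lb

ΣF_x = 0: −T_A·cos20° + T_B·cos39° = 0 → T_B = 1.20916·T_A.
ΣF_y = 0: T_A·sin20° + T_B·sin39° = 630.
Substitute: T_A·(0.34202 + 1.20916·0.62932) = 630 → T_A = 571.186 ≈ 571.2 lb.
Then T_B = 1.20916 × 571.186 = 690.7 lb.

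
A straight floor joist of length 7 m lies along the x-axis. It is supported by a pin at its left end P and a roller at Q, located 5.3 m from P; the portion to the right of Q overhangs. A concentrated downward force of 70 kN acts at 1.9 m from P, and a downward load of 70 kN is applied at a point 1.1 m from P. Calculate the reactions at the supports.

P_x = 0, P_y = 100.4 kN, Q_y = 39.62 kN

Taking moments about P: Q_y·5.3 − 70·1.9 − 70·1.1 = 0 → Q_y = 210/5.3 = 39.6226 ≈ 39.62 kN.
ΣF_y = 0: P_y + 39.6226 − 70 − 70 = 0 → P_y = 100.4 kN.
ΣF_x = 0: no horizontal applied forces, so P_x = 0.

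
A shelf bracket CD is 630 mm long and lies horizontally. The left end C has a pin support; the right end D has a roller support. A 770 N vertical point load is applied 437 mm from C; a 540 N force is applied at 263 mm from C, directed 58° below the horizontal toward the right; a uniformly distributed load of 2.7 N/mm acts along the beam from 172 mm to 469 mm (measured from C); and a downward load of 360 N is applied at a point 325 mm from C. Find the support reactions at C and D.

C_x = -286.2 N, C_y = 1071 N, D_y = 1319 N

Resultant of the distributed load: 2.7 × 297 = 801.9 N at 320.5 mm from C.
ΣM about C: D_y·630 − 770·437 − 540·sin58°·263 − (2.7·297)·320.5 − 360·325 = 0 → D_y = 830939/630 = 1318.95 ≈ 1319 N.
ΣF_y = 0: C_y + 1318.95 − 770 − 540·sin58° − 2.7·297 − 360 = 0 → C_y = 1071 N.
ΣF_x = 0: C_x + 540·cos58° = 0 → C_x = -286.2 N.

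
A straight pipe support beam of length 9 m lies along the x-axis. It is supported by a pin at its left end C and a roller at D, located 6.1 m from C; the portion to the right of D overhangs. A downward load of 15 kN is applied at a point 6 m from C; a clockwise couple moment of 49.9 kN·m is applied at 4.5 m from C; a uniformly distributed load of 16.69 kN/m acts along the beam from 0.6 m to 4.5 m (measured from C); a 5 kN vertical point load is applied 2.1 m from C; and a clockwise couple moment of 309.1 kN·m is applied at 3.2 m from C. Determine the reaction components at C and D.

Resultant of the distributed load: 16.69 × 3.9 = 65.091 kN at 2.55 m from C.
Moments about C: D_y·6.1 − 15·6 − 49.9 − (16.69·3.9)·2.55 − 5·2.1 − 309.1 = 0 → D_y = 625.48205/6.1 = 102.538 ≈ 102.5 kN.
ΣF_y = 0: C_y + 102.538 − 15 − 16.69·3.9 − 5 = 0 → C_y = -17.45 kN.
ΣF_x = 0: no horizontal applied forces, so C_x = 0.

C_x = 0, C_y = -17.45 kN, D_y = 102.5 kN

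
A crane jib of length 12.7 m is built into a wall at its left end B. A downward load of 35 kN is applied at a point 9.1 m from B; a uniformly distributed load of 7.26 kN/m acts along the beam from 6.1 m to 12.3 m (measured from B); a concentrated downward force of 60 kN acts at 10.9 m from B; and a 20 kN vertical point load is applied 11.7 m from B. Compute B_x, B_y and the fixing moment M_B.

B_x = 0, B_y = 160.0 kN, M_B = 1621 kN·m

Resultant of the distributed load: 7.26 × 6.2 = 45.012 kN at 9.2 m from B.
ΣF_x = 0: B_x = 0.
ΣF_y = 0: B_y − 35 − 7.26·6.2 − 60 − 20 = 0 → B_y = 160.0 kN.
ΣM about B: M_B − 35·9.1 − (7.26·6.2)·9.2 − 60·10.9 − 20·11.7 = 0 → M_B = 1621 kN·m.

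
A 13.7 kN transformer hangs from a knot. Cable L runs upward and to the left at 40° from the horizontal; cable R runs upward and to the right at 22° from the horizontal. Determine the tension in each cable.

T_L = 14.39 kN, T_R = 11.89 kN

ΣF_x = 0: −T_L·cos40° + T_R·cos22° = 0 → T_R = 0.826206·T_L.
ΣF_y = 0: T_L·sin40° + T_R·sin22° = 13.7.
Substitute: T_L·(0.642788 + 0.826206·0.374607) = 13.7 → T_L = 14.3864 ≈ 14.39 kN.
Then T_R = 0.826206 × 14.3864 = 11.89 kN.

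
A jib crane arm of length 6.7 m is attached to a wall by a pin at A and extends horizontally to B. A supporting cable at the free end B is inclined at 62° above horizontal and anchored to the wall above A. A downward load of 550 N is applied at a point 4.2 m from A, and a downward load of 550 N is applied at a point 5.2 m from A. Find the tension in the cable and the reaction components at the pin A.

T = 873.9 N, A_x = 410.3 N, A_y = 328.4 N

ΣM about A: T·sin62°·6.7 − 550·4.2 − 550·5.2 = 0 → T = 5170/(6.7·0.882948) = 873.938 ≈ 873.9 N.
ΣF_x = 0: A_x − T·cos62° = 0 → A_x = 873.938 × 0.469472 = 410.3 N.
ΣF_y = 0: A_y + T·sin62° − 550 − 550 = 0 → A_y = 1100 − 873.938 × 0.882948 = 328.4 N.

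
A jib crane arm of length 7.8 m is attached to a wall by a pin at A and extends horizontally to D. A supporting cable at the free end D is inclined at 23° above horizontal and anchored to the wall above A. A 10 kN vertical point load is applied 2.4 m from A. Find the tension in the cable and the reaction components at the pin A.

T = 7.875 kN, A_x = 7.249 kN, A_y = 6.923 kN

ΣM about A: T·sin23°·7.8 − 10·2.4 = 0 → T = 24/(7.8·0.390731) = 7.87479 ≈ 7.875 kN.
ΣF_x = 0: A_x − T·cos23° = 0 → A_x = 7.87479 × 0.920505 = 7.249 kN.
ΣF_y = 0: A_y + T·sin23° − 10 = 0 → A_y = 10 − 7.87479 × 0.390731 = 6.923 kN.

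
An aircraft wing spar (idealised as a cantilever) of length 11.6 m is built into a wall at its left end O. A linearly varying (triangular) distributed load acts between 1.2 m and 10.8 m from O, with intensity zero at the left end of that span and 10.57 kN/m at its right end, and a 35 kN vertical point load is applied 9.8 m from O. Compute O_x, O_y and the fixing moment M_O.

O_x = 0, O_y = 85.74 kN, M_O = 728.6 kN·m

Resultant of the triangular load: ½ × 10.57 × 9.6 = 50.736 kN, acting at 7.6 m from O (one-third of the span from the peak).
ΣF_x = 0: O_x = 0.
ΣF_y = 0: O_y − ½·10.57·9.6 − 35 = 0 → O_y = 85.74 kN.
ΣM about O: M_O − (½·10.57·9.6)·7.6 − 35·9.8 = 0 → M_O = 728.6 kN·m.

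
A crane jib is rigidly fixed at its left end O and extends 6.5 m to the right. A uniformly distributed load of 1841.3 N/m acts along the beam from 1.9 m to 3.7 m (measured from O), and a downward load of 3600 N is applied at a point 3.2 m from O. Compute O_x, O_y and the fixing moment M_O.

O_x = 0, O_y = 6914 N, M_O = 20800 N·m

Resultant of the distributed load: 1841.3 × 1.8 = 3314.34 N at 2.8 m from O.
ΣF_x = 0: O_x = 0.
ΣF_y = 0: O_y − 1841.3·1.8 − 3600 = 0 → O_y = 6914 N.
ΣM about O: M_O − (1841.3·1.8)·2.8 − 3600·3.2 = 0 → M_O = 20800 N·m.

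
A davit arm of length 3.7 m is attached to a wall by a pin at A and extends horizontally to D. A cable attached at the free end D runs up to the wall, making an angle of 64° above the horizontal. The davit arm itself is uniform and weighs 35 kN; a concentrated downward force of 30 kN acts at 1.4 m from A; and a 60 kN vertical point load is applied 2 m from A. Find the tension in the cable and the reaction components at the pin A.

ΣM about A: T·sin64°·3.7 − 35·1.85 − 30·1.4 − 60·2 = 0 → T = 226.75/(3.7·0.898794) = 68.1845 ≈ 68.18 kN.
ΣF_x = 0: A_x − T·cos64° = 0 → A_x = 68.1845 × 0.438371 = 29.89 kN.
ΣF_y = 0: A_y + T·sin64° − 35 − 30 − 60 = 0 → A_y = 125 − 68.1845 × 0.898794 = 63.72 kN.

T = 68.18 kN, A_x = 29.89 kN, A_y = 63.72 kN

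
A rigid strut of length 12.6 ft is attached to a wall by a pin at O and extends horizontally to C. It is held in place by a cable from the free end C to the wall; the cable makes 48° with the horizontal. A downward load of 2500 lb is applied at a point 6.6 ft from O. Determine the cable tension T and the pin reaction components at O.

ΣM about O: T·sin48°·12.6 − 2500·6.6 = 0 → T = 16500/(12.6·0.743145) = 1762.14 ≈ 1762 lb.
ΣF_x = 0: O_x − T·cos48° = 0 → O_x = 1762.14 × 0.669131 = 1179 lb.
ΣF_y = 0: O_y + T·sin48° − 2500 = 0 → O_y = 2500 − 1762.14 × 0.743145 = 1190 lb.

T = 1762 lb, O_x = 1179 lb, O_y = 1190 lb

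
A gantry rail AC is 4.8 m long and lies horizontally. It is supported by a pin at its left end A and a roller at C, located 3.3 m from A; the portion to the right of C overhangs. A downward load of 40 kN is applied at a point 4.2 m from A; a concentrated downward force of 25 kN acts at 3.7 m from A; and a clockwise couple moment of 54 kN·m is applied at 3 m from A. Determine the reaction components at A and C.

A_x = 0, A_y = -30.30 kN, C_y = 95.30 kN

ΣM about A: C_y·3.3 − 40·4.2 − 25·3.7 − 54 = 0 → C_y = 314.5/3.3 = 95.303 ≈ 95.30 kN.
ΣF_y = 0: A_y + 95.303 − 40 − 25 = 0 → A_y = -30.30 kN.
ΣF_x = 0: no horizontal applied forces, so A_x = 0.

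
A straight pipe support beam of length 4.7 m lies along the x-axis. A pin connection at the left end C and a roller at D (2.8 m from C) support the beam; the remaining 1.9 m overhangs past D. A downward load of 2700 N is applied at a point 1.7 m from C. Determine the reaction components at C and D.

Taking moments about C: D_y·2.8 − 2700·1.7 = 0 → D_y = 4590/2.8 = 1639.29 ≈ 1639 N.
ΣF_y = 0: C_y + 1639.29 − 2700 = 0 → C_y = 1061 N.
ΣF_x = 0: no horizontal applied forces, so C_x = 0.

C_x = 0, C_y = 1061 N, D_y = 1639 N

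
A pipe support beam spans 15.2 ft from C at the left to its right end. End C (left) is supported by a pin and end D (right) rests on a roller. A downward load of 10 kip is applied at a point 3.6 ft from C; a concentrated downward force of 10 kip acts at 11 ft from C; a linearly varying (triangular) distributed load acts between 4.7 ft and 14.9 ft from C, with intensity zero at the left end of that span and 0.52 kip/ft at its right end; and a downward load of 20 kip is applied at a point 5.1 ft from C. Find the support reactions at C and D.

C_x = 0, C_y = 24.33 kip, D_y = 18.32 kip

Resultant of the triangular load: ½ × 0.52 × 10.2 = 2.652 kip, acting at 11.5 ft from C (one-third of the span from the peak).
Moments about C: D_y·15.2 − 10·3.6 − 10·11 − (½·0.52·10.2)·11.5 − 20·5.1 = 0 → D_y = 278.498/15.2 = 18.3222 ≈ 18.32 kip.
ΣF_y = 0: C_y + 18.3222 − 10 − 10 − ½·0.52·10.2 − 20 = 0 → C_y = 24.33 kip.
ΣF_x = 0: no horizontal applied forces, so C_x = 0.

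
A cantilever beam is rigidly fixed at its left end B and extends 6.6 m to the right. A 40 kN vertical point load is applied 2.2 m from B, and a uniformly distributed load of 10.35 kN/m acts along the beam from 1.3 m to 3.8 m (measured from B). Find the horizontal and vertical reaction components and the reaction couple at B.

Resultant of the distributed load: 10.35 × 2.5 = 25.875 kN at 2.55 m from B.
ΣF_x = 0: B_x = 0.
ΣF_y = 0: B_y − 40 − 10.35·2.5 = 0 → B_y = 65.88 kN.
ΣM about B: M_B − 40·2.2 − (10.35·2.5)·2.55 = 0 → M_B = 154.0 kN·m.

B_x = 0, B_y = 65.88 kN, M_B = 154.0 kN·m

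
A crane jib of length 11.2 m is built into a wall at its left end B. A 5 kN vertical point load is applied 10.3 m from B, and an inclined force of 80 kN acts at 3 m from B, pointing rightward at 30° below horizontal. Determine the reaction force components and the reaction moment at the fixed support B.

ΣF_x = 0: B_x + 80·cos30° = 0 → B_x = -69.28 kN.
ΣF_y = 0: B_y − 5 − 80·sin30° = 0 → B_y = 45.00 kN.
ΣM about B: M_B − 5·10.3 − 80·sin30°·3 = 0 → M_B = 171.5 kN·m.

B_x = -69.28 kN, B_y = 45.00 kN, M_B = 171.5 kN·m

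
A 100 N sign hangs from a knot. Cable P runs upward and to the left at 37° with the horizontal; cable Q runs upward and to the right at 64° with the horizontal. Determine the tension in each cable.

T_P = 44.66 N, T_Q = 81.36 N

ΣF_x = 0: −T_P·cos37° + T_Q·cos64° = 0 → T_Q = 1.82182·T_P.
ΣF_y = 0: T_P·sin37° + T_Q·sin64° = 100.
Substitute: T_P·(0.601815 + 1.82182·0.898794) = 100 → T_P = 44.6577 ≈ 44.66 N.
Then T_Q = 1.82182 × 44.6577 = 81.36 N.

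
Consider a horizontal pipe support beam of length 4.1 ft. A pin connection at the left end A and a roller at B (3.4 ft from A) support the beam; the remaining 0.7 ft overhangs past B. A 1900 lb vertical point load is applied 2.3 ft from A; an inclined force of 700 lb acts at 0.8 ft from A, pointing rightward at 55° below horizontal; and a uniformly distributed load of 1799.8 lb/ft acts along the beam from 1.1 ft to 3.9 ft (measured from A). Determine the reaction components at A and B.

Resultant of the distributed load: 1799.8 × 2.8 = 5039.44 lb at 2.5 ft from A.
Taking moments about A: B_y·3.4 − 1900·2.3 − 700·sin55°·0.8 − (1799.8·2.8)·2.5 = 0 → B_y = 17427.3/3.4 = 5125.68 ≈ 5126 lb.
ΣF_y = 0: A_y + 5125.68 − 1900 − 700·sin55° − 1799.8·2.8 = 0 → A_y = 2387 lb.
ΣF_x = 0: A_x + 700·cos55° = 0 → A_x = -401.5 lb.

A_x = -401.5 lb, A_y = 2387 lb, B_y = 5126 lb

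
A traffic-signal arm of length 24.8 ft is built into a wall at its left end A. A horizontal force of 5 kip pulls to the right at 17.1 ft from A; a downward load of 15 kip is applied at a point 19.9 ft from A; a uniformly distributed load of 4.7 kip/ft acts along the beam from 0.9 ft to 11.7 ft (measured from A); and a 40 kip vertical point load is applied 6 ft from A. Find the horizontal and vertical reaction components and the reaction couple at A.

Resultant of the distributed load: 4.7 × 10.8 = 50.76 kip at 6.3 ft from A.
ΣF_x = 0: A_x + 5 = 0 → A_x = -5.000 kip.
ΣF_y = 0: A_y − 15 − 4.7·10.8 − 40 = 0 → A_y = 105.8 kip.
ΣM about A: M_A − 15·19.9 − (4.7·10.8)·6.3 − 40·6 = 0 → M_A = 858.3 kip·ft.

A_x = -5.000 kip, A_y = 105.8 kip, M_A = 858.3 kip·ft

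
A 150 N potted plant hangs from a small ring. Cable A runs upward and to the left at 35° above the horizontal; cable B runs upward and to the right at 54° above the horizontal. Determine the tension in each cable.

T_A = 88.18 N, T_B = 122.9 N

ΣF_x = 0: −T_A·cos35° + T_B·cos54° = 0 → T_B = 1.39362·T_A.
ΣF_y = 0: T_A·sin35° + T_B·sin54° = 150.
Substitute: T_A·(0.573576 + 1.39362·0.809017) = 150 → T_A = 88.1814 ≈ 88.18 N.
Then T_B = 1.39362 × 88.1814 = 122.9 N.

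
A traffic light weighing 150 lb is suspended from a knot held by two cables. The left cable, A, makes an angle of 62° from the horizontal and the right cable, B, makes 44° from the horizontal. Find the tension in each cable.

ΣF_x = 0: −T_A·cos62° + T_B·cos44° = 0 → T_B = 0.652642·T_A.
ΣF_y = 0: T_A·sin62° + T_B·sin44° = 150.
Substitute: T_A·(0.882948 + 0.652642·0.694658) = 150 → T_A = 112.249 ≈ 112.2 lb.
Then T_B = 0.652642 × 112.249 = 73.26 lb.

T_A = 112.2 lb, T_B = 73.26 lb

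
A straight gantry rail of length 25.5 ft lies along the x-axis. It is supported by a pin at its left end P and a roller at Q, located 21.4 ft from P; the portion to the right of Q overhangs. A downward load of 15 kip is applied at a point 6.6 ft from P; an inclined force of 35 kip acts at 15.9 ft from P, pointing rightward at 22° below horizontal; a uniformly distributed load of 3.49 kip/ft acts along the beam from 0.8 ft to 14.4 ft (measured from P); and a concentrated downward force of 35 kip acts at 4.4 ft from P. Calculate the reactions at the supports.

P_x = -32.45 kip, P_y = 72.15 kip, Q_y = 38.42 kip

Resultant of the distributed load: 3.49 × 13.6 = 47.464 kip at 7.6 ft from P.
Taking moments about P: Q_y·21.4 − 15·6.6 − 35·sin22°·15.9 − (3.49·13.6)·7.6 − 35·4.4 = 0 → Q_y = 822.195/21.4 = 38.4203 ≈ 38.42 kip.
ΣF_y = 0: P_y + 38.4203 − 15 − 35·sin22° − 3.49·13.6 − 35 = 0 → P_y = 72.15 kip.
ΣF_x = 0: P_x + 35·cos22° = 0 → P_x = -32.45 kip.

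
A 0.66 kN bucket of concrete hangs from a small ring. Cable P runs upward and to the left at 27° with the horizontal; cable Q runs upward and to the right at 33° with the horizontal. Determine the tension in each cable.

T_P = 0.6392 kN, T_Q = 0.6790 kN

ΣF_x = 0: −T_P·cos27° + T_Q·cos33° = 0 → T_Q = 1.0624·T_P.
ΣF_y = 0: T_P·sin27° + T_Q·sin33° = 0.66.
Substitute: T_P·(0.45399 + 1.0624·0.544639) = 0.66 → T_P = 0.639154 ≈ 0.6392 kN.
Then T_Q = 1.0624 × 0.639154 = 0.6790 kN.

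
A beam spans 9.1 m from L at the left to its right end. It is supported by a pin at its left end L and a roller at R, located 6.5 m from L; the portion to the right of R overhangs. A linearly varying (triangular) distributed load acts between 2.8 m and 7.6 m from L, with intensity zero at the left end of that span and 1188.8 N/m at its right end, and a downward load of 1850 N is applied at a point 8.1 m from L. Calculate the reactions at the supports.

Resultant of the triangular load: ½ × 1188.8 × 4.8 = 2853.12 N, acting at 6 m from L (one-third of the span from the peak).
ΣM about L: R_y·6.5 − (½·1188.8·4.8)·6 − 1850·8.1 = 0 → R_y = 32103.72/6.5 = 4939.03 ≈ 4939 N.
ΣF_y = 0: L_y + 4939.03 − ½·1188.8·4.8 − 1850 = 0 → L_y = -235.9 N.
ΣF_x = 0: no horizontal applied forces, so L_x = 0.

L_x = 0, L_y = -235.9 N, R_y = 4939 N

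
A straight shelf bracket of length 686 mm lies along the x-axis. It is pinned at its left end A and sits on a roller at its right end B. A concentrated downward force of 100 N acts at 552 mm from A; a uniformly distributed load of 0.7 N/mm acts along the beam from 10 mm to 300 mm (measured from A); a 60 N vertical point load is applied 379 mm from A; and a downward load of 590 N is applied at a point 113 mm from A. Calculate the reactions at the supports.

A_x = 0, A_y = 696.3 N, B_y = 256.7 N

Resultant of the distributed load: 0.7 × 290 = 203 N at 155 mm from A.
Taking moments about A: B_y·686 − 100·552 − (0.7·290)·155 − 60·379 − 590·113 = 0 → B_y = 176075/686 = 256.669 ≈ 256.7 N.
ΣF_y = 0: A_y + 256.669 − 100 − 0.7·290 − 60 − 590 = 0 → A_y = 696.3 N.
ΣF_x = 0: no horizontal applied forces, so A_x = 0.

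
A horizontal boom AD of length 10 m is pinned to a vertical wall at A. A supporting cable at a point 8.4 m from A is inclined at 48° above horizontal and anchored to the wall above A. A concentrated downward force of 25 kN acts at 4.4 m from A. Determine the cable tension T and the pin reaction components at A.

T = 17.62 kN, A_x = 11.79 kN, A_y = 11.90 kN

ΣM about A: T·sin48°·8.4 − 25·4.4 = 0 → T = 110/(8.4·0.743145) = 17.6214 ≈ 17.62 kN.
ΣF_x = 0: A_x − T·cos48° = 0 → A_x = 17.6214 × 0.669131 = 11.79 kN.
ΣF_y = 0: A_y + T·sin48° − 25 = 0 → A_y = 25 − 17.6214 × 0.743145 = 11.90 kN.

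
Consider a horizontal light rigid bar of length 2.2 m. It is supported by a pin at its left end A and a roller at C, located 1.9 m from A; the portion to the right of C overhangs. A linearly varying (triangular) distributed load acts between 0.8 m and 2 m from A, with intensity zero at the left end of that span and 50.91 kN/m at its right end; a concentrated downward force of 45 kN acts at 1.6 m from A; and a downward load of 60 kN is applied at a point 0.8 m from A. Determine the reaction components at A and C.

A_x = 0, A_y = 46.67 kN, C_y = 88.88 kN

Resultant of the triangular load: ½ × 50.91 × 1.2 = 30.546 kN, acting at 1.6 m from A (one-third of the span from the peak).
Taking moments about A: C_y·1.9 − (½·50.91·1.2)·1.6 − 45·1.6 − 60·0.8 = 0 → C_y = 168.8736/1.9 = 88.8808 ≈ 88.88 kN.
ΣF_y = 0: A_y + 88.8808 − ½·50.91·1.2 − 45 − 60 = 0 → A_y = 46.67 kN.
ΣF_x = 0: no horizontal applied forces, so A_x = 0.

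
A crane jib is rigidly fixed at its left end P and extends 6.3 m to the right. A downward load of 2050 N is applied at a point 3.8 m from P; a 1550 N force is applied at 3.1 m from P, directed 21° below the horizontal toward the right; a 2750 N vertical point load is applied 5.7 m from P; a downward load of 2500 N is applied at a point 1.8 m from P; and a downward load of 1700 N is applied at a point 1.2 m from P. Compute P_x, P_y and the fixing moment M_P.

ΣF_x = 0: P_x + 1550·cos21° = 0 → P_x = -1447 N.
ΣF_y = 0: P_y − 2050 − 1550·sin21° − 2750 − 2500 − 1700 = 0 → P_y = 9555 N.
ΣM about P: M_P − 2050·3.8 − 1550·sin21°·3.1 − 2750·5.7 − 2500·1.8 − 1700·1.2 = 0 → M_P = 31730 N·m.

P_x = -1447 N, P_y = 9555 N, M_P = 31730 N·m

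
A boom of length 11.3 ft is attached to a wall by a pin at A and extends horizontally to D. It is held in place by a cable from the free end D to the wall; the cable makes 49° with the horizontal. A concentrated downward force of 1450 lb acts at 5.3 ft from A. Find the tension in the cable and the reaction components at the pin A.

ΣM about A: T·sin49°·11.3 − 1450·5.3 = 0 → T = 7685/(11.3·0.75471) = 901.126 ≈ 901.1 lb.
ΣF_x = 0: A_x − T·cos49° = 0 → A_x = 901.126 × 0.656059 = 591.2 lb.
ΣF_y = 0: A_y + T·sin49° − 1450 = 0 → A_y = 1450 − 901.126 × 0.75471 = 769.9 lb.

T = 901.1 lb, A_x = 591.2 lb, A_y = 769.9 lb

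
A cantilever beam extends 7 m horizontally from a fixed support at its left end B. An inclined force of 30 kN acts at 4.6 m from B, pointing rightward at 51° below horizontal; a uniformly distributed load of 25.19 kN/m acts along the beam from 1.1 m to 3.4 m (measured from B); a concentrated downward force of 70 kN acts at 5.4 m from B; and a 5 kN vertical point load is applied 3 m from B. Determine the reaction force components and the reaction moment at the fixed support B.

B_x = -18.88 kN, B_y = 156.3 kN, M_B = 630.6 kN·m

Resultant of the distributed load: 25.19 × 2.3 = 57.937 kN at 2.25 m from B.
ΣF_x = 0: B_x + 30·cos51° = 0 → B_x = -18.88 kN.
ΣF_y = 0: B_y − 30·sin51° − 25.19·2.3 − 70 − 5 = 0 → B_y = 156.3 kN.
ΣM about B: M_B − 30·sin51°·4.6 − (25.19·2.3)·2.25 − 70·5.4 − 5·3 = 0 → M_B = 630.6 kN·m.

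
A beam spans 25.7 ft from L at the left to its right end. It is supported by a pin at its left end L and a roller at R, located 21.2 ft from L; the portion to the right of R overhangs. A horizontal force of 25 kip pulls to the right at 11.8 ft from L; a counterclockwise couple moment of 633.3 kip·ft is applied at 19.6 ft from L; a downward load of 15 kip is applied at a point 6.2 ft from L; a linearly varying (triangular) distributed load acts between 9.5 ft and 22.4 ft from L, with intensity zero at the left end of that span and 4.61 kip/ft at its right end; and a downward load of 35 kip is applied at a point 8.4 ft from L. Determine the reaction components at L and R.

L_x = -25.00 kip, L_y = 65.97 kip, R_y = 13.77 kip

Resultant of the triangular load: ½ × 4.61 × 12.9 = 29.7345 kip, acting at 18.1 ft from L (one-third of the span from the peak).
Taking moments about L: R_y·21.2 + 633.3 − 15·6.2 − (½·4.61·12.9)·18.1 − 35·8.4 = 0 → R_y = 291.89445/21.2 = 13.7686 ≈ 13.77 kip.
ΣF_y = 0: L_y + 13.7686 − 15 − ½·4.61·12.9 − 35 = 0 → L_y = 65.97 kip.
ΣF_x = 0: L_x + 25 = 0 → L_x = -25.00 kip.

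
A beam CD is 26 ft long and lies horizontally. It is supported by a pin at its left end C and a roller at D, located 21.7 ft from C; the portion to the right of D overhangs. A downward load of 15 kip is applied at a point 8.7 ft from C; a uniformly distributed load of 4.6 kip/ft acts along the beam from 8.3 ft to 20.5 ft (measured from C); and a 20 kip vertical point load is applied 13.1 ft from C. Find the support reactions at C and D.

C_x = 0, C_y = 35.79 kip, D_y = 55.33 kip

Resultant of the distributed load: 4.6 × 12.2 = 56.12 kip at 14.4 ft from C.
Moments about C: D_y·21.7 − 15·8.7 − (4.6·12.2)·14.4 − 20·13.1 = 0 → D_y = 1200.628/21.7 = 55.3285 ≈ 55.33 kip.
ΣF_y = 0: C_y + 55.3285 − 15 − 4.6·12.2 − 20 = 0 → C_y = 35.79 kip.
ΣF_x = 0: no horizontal applied forces, so C_x = 0.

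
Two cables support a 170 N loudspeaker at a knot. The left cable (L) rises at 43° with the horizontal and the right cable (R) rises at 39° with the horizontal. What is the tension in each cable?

ΣF_x = 0: −T_L·cos43° + T_R·cos39° = 0 → T_R = 0.941076·T_L.
ΣF_y = 0: T_L·sin43° + T_R·sin39° = 170.
Substitute: T_L·(0.681998 + 0.941076·0.62932) = 170 → T_L = 133.413 ≈ 133.4 N.
Then T_R = 0.941076 × 133.413 = 125.6 N.

T_L = 133.4 N, T_R = 125.6 N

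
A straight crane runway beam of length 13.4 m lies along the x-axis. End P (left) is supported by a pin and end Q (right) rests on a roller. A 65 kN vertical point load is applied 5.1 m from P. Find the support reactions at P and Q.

P_x = 0, P_y = 40.26 kN, Q_y = 24.74 kN

ΣM about P: Q_y·13.4 − 65·5.1 = 0 → Q_y = 331.5/13.4 = 24.7388 ≈ 24.74 kN.
ΣF_y = 0: P_y + 24.7388 − 65 = 0 → P_y = 40.26 kN.
ΣF_x = 0: no horizontal applied forces, so P_x = 0.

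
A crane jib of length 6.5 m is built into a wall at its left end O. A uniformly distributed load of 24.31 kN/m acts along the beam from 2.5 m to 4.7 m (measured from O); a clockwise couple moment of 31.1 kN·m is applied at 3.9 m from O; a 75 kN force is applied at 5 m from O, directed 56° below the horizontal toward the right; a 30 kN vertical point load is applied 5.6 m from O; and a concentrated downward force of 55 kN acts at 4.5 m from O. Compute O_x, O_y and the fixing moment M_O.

Resultant of the distributed load: 24.31 × 2.2 = 53.482 kN at 3.6 m from O.
ΣF_x = 0: O_x + 75·cos56° = 0 → O_x = -41.94 kN.
ΣF_y = 0: O_y − 24.31·2.2 − 75·sin56° − 30 − 55 = 0 → O_y = 200.7 kN.
ΣM about O: M_O − (24.31·2.2)·3.6 − 31.1 − 75·sin56°·5 − 30·5.6 − 55·4.5 = 0 → M_O = 950.0 kN·m.

O_x = -41.94 kN, O_y = 200.7 kN, M_O = 950.0 kN·m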